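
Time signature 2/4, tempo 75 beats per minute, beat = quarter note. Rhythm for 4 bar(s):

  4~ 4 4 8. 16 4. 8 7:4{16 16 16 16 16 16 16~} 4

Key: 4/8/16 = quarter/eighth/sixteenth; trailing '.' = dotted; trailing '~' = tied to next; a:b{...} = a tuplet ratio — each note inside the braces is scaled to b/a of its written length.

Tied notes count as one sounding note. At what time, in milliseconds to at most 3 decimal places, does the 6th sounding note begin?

1. 0.0ms @ 0 + 1600.0ms (2)
2. 1600.0ms @ 2 + 800.0ms (1)
3. 2400.0ms @ 3 + 600.0ms (3/4)
4. 3000.0ms @ 15/4 + 200.0ms (1/4)
5. 3200.0ms @ 4 + 1200.0ms (3/2)
6. 4400.0ms @ 11/2 + 400.0ms (1/2)
7. 4800.0ms @ 6 + 114.286ms (1/7)
8. 4914.286ms @ 43/7 + 114.286ms (1/7)
9. 5028.571ms @ 44/7 + 114.286ms (1/7)
10. 5142.857ms @ 45/7 + 114.286ms (1/7)
11. 5257.143ms @ 46/7 + 114.286ms (1/7)
12. 5371.429ms @ 47/7 + 114.286ms (1/7)
13. 5485.714ms @ 48/7 + 914.286ms (8/7)

note 6 onset = 11/2b = 4400.0ms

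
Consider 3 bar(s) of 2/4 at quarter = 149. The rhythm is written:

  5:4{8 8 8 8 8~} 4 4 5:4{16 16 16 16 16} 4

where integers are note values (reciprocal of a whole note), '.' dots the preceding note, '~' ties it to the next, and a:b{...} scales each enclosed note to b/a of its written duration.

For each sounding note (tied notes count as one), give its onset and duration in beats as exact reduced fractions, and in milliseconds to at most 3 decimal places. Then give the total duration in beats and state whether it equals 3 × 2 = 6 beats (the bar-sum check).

1) 0.0ms=0b +161.074ms=2/5b
2) 161.074ms=2/5b +161.074ms=2/5b
3) 322.148ms=4/5b +161.074ms=2/5b
4) 483.221ms=6/5b +161.074ms=2/5b
5) 644.295ms=8/5b +563.758ms=7/5b
6) 1208.054ms=3b +402.685ms=1b
7) 1610.738ms=4b +80.537ms=1/5b
8) 1691.275ms=21/5b +80.537ms=1/5b
9) 1771.812ms=22/5b +80.537ms=1/5b
10) 1852.349ms=23/5b +80.537ms=1/5b
11) 1932.886ms=24/5b +80.537ms=1/5b
12) 2013.423ms=5b +402.685ms=1b
Σ=6b of 6 (149bpm 2/4) — PASS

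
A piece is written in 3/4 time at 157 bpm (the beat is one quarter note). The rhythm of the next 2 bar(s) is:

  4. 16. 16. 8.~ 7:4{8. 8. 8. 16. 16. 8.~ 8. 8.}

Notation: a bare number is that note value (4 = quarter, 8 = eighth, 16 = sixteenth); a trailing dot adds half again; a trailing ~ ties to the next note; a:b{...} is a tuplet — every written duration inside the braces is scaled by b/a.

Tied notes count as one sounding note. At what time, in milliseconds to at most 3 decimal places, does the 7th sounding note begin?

note 7 onset = 30/7b = 1637.853ms

1. 0.0ms @ 0 + 573.248ms (3/2)
2. 573.248ms @ 3/2 + 143.312ms (3/8)
3. 716.561ms @ 15/8 + 143.312ms (3/8)
4. 859.873ms @ 9/4 + 450.409ms (33/28)
5. 1310.282ms @ 24/7 + 163.785ms (3/7)
6. 1474.067ms @ 27/7 + 163.785ms (3/7)
7. 1637.853ms @ 30/7 + 81.893ms (3/14)
8. 1719.745ms @ 9/2 + 81.893ms (3/14)
9. 1801.638ms @ 33/7 + 327.571ms (6/7)
10. 2129.208ms @ 39/7 + 163.785ms (3/7)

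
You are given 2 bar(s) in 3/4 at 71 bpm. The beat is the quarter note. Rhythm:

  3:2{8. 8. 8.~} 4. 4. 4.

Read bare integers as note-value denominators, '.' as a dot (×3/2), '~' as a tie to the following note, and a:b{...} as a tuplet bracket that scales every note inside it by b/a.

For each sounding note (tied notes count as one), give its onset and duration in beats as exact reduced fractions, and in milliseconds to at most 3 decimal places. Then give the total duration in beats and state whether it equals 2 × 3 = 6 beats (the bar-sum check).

1) 0.0ms=0b +422.535ms=1/2b
2) 422.535ms=1/2b +422.535ms=1/2b
3) 845.07ms=1b +1690.141ms=2b
4) 2535.211ms=3b +1267.606ms=3/2b
5) 3802.817ms=9/2b +1267.606ms=3/2b
Σ=6b of 6 (71bpm 3/4) — PASS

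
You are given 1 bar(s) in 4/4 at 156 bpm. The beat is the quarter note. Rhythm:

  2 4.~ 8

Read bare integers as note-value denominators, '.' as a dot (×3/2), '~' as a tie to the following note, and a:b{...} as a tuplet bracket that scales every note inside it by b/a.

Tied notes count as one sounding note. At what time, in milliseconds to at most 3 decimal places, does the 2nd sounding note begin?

note 2 onset = 2b = 769.231ms

1. 0.0ms @ 0 + 769.231ms (2)
2. 769.231ms @ 2 + 769.231ms (2)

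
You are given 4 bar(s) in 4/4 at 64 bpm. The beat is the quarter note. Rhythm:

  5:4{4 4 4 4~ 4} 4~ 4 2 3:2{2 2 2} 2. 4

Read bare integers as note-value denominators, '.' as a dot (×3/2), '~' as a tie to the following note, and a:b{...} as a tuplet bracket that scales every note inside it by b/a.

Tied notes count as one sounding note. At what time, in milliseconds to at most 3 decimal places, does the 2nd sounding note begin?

note 2 onset = 4/5b = 750.0ms

1. 0.0ms @ 0 + 750.0ms (4/5)
2. 750.0ms @ 4/5 + 750.0ms (4/5)
3. 1500.0ms @ 8/5 + 750.0ms (4/5)
4. 2250.0ms @ 12/5 + 1500.0ms (8/5)
5. 3750.0ms @ 4 + 1875.0ms (2)
6. 5625.0ms @ 6 + 1875.0ms (2)
7. 7500.0ms @ 8 + 1250.0ms (4/3)
8. 8750.0ms @ 28/3 + 1250.0ms (4/3)
9. 10000.0ms @ 32/3 + 1250.0ms (4/3)
10. 11250.0ms @ 12 + 2812.5ms (3)
11. 14062.5ms @ 15 + 937.5ms (1)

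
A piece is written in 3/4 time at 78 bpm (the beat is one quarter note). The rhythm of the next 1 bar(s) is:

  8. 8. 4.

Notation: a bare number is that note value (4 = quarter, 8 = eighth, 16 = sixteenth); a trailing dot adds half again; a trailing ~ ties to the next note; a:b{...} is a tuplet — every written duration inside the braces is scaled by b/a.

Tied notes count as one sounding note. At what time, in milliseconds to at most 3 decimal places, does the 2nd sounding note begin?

1. 0.0ms @ 0 + 576.923ms (3/4)
2. 576.923ms @ 3/4 + 576.923ms (3/4)
3. 1153.846ms @ 3/2 + 1153.846ms (3/2)

note 2 onset = 3/4b = 576.923ms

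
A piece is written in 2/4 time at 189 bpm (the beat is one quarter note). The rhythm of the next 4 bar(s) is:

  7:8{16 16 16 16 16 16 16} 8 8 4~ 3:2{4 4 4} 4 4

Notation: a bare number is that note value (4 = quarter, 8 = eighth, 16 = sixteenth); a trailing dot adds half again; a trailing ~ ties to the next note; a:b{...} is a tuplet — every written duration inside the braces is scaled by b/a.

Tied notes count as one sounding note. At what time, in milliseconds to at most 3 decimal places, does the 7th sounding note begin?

1. 0.0ms @ 0 + 90.703ms (2/7)
2. 90.703ms @ 2/7 + 90.703ms (2/7)
3. 181.406ms @ 4/7 + 90.703ms (2/7)
4. 272.109ms @ 6/7 + 90.703ms (2/7)
5. 362.812ms @ 8/7 + 90.703ms (2/7)
6. 453.515ms @ 10/7 + 90.703ms (2/7)
7. 544.218ms @ 12/7 + 90.703ms (2/7)
8. 634.921ms @ 2 + 158.73ms (1/2)
9. 793.651ms @ 5/2 + 158.73ms (1/2)
10. 952.381ms @ 3 + 529.101ms (5/3)
11. 1481.481ms @ 14/3 + 211.64ms (2/3)
12. 1693.122ms @ 16/3 + 211.64ms (2/3)
13. 1904.762ms @ 6 + 317.46ms (1)
14. 2222.222ms @ 7 + 317.46ms (1)

note 7 onset = 12/7b = 544.218ms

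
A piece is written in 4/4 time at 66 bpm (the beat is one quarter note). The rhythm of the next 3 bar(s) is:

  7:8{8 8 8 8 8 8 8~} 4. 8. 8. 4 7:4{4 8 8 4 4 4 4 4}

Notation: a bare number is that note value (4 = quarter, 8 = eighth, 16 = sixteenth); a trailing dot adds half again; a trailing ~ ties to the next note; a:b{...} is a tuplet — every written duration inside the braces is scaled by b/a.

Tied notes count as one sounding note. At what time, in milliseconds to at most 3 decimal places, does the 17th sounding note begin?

note 17 onset = 76/7b = 9870.13ms

1. 0.0ms @ 0 + 519.481ms (4/7)
2. 519.481ms @ 4/7 + 519.481ms (4/7)
3. 1038.961ms @ 8/7 + 519.481ms (4/7)
4. 1558.442ms @ 12/7 + 519.481ms (4/7)
5. 2077.922ms @ 16/7 + 519.481ms (4/7)
6. 2597.403ms @ 20/7 + 519.481ms (4/7)
7. 3116.883ms @ 24/7 + 1883.117ms (29/14)
8. 5000.0ms @ 11/2 + 681.818ms (3/4)
9. 5681.818ms @ 25/4 + 681.818ms (3/4)
10. 6363.636ms @ 7 + 909.091ms (1)
11. 7272.727ms @ 8 + 519.481ms (4/7)
12. 7792.208ms @ 60/7 + 259.74ms (2/7)
13. 8051.948ms @ 62/7 + 259.74ms (2/7)
14. 8311.688ms @ 64/7 + 519.481ms (4/7)
15. 8831.169ms @ 68/7 + 519.481ms (4/7)
16. 9350.649ms @ 72/7 + 519.481ms (4/7)
17. 9870.13ms @ 76/7 + 519.481ms (4/7)
18. 10389.61ms @ 80/7 + 519.481ms (4/7)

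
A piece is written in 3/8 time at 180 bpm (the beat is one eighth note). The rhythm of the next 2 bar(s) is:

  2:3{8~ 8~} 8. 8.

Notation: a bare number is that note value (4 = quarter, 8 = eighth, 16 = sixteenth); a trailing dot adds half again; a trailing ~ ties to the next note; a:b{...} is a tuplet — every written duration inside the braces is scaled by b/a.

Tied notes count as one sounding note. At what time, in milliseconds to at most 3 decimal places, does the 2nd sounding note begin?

note 2 onset = 9/2b = 1500.0ms

1. 0.0ms @ 0 + 1500.0ms (9/2)
2. 1500.0ms @ 9/2 + 500.0ms (3/2)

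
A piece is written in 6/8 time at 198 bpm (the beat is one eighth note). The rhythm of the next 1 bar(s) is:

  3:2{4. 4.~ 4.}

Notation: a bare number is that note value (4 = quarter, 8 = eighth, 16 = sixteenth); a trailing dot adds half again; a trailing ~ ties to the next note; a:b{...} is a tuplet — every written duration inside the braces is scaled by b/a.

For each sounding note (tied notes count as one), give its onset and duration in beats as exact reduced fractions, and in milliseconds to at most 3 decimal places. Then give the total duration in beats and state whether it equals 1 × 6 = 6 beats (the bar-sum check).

1) 0.0ms=0b +606.061ms=2b
2) 606.061ms=2b +1212.121ms=4b
Σ=6b of 6 (198bpm 6/8) — PASS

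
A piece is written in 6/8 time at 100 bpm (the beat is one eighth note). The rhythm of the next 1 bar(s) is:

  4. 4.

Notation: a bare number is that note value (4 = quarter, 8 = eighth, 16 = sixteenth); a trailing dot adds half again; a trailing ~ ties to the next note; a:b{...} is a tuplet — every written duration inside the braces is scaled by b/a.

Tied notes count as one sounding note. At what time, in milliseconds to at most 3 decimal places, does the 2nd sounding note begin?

note 2 onset = 3b = 1800.0ms

1. 0.0ms @ 0 + 1800.0ms (3)
2. 1800.0ms @ 3 + 1800.0ms (3)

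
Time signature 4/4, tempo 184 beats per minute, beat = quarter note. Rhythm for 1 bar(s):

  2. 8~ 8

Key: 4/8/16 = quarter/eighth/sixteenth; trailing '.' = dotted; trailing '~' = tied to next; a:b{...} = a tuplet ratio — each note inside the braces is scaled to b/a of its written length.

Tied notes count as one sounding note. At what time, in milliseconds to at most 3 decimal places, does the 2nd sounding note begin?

note 2 onset = 3b = 978.261ms

1. 0.0ms @ 0 + 978.261ms (3)
2. 978.261ms @ 3 + 326.087ms (1)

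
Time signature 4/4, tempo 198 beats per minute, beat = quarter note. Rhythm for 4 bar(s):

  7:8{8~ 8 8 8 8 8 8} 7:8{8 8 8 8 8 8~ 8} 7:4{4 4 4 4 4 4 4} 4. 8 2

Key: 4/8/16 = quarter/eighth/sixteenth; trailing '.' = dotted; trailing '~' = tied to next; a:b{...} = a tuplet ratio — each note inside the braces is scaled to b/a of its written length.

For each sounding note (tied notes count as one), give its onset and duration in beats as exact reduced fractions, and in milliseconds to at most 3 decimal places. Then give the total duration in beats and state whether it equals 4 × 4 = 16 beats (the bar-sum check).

1) 0.0ms=0b +346.32ms=8/7b
2) 346.32ms=8/7b +173.16ms=4/7b
3) 519.481ms=12/7b +173.16ms=4/7b
4) 692.641ms=16/7b +173.16ms=4/7b
5) 865.801ms=20/7b +173.16ms=4/7b
6) 1038.961ms=24/7b +173.16ms=4/7b
7) 1212.121ms=4b +173.16ms=4/7b
8) 1385.281ms=32/7b +173.16ms=4/7b
9) 1558.442ms=36/7b +173.16ms=4/7b
10) 1731.602ms=40/7b +173.16ms=4/7b
11) 1904.762ms=44/7b +173.16ms=4/7b
12) 2077.922ms=48/7b +346.32ms=8/7b
13) 2424.242ms=8b +173.16ms=4/7b
14) 2597.403ms=60/7b +173.16ms=4/7b
15) 2770.563ms=64/7b +173.16ms=4/7b
16) 2943.723ms=68/7b +173.16ms=4/7b
17) 3116.883ms=72/7b +173.16ms=4/7b
18) 3290.043ms=76/7b +173.16ms=4/7b
19) 3463.203ms=80/7b +173.16ms=4/7b
20) 3636.364ms=12b +454.545ms=3/2b
21) 4090.909ms=27/2b +151.515ms=1/2b
22) 4242.424ms=14b +606.061ms=2b
Σ=16b of 16 (198bpm 4/4) — PASS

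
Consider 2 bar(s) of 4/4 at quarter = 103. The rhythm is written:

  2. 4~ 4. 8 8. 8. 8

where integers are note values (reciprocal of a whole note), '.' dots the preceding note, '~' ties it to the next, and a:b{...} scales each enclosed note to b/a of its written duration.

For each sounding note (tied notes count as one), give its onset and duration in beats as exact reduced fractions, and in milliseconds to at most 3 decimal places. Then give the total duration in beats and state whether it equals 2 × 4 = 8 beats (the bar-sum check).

1) 0.0ms=0b +1747.573ms=3b
2) 1747.573ms=3b +1456.311ms=5/2b
3) 3203.883ms=11/2b +291.262ms=1/2b
4) 3495.146ms=6b +436.893ms=3/4b
5) 3932.039ms=27/4b +436.893ms=3/4b
6) 4368.932ms=15/2b +291.262ms=1/2b
Σ=8b of 8 (103bpm 4/4) — PASS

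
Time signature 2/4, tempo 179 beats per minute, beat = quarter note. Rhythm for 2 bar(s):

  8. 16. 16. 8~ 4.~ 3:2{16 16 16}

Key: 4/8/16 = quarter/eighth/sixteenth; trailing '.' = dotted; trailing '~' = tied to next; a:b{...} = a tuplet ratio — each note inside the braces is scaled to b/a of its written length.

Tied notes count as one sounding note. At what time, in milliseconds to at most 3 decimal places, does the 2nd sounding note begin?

note 2 onset = 3/4b = 251.397ms

1. 0.0ms @ 0 + 251.397ms (3/4)
2. 251.397ms @ 3/4 + 125.698ms (3/8)
3. 377.095ms @ 9/8 + 125.698ms (3/8)
4. 502.793ms @ 3/2 + 726.257ms (13/6)
5. 1229.05ms @ 11/3 + 55.866ms (1/6)
6. 1284.916ms @ 23/6 + 55.866ms (1/6)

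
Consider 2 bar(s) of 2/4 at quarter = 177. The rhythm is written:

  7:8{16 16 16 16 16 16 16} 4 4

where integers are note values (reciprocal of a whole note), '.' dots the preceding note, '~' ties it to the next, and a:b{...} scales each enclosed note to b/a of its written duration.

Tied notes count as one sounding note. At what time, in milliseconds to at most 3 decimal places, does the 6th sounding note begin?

1. 0.0ms @ 0 + 96.852ms (2/7)
2. 96.852ms @ 2/7 + 96.852ms (2/7)
3. 193.705ms @ 4/7 + 96.852ms (2/7)
4. 290.557ms @ 6/7 + 96.852ms (2/7)
5. 387.409ms @ 8/7 + 96.852ms (2/7)
6. 484.262ms @ 10/7 + 96.852ms (2/7)
7. 581.114ms @ 12/7 + 96.852ms (2/7)
8. 677.966ms @ 2 + 338.983ms (1)
9. 1016.949ms @ 3 + 338.983ms (1)

note 6 onset = 10/7b = 484.262ms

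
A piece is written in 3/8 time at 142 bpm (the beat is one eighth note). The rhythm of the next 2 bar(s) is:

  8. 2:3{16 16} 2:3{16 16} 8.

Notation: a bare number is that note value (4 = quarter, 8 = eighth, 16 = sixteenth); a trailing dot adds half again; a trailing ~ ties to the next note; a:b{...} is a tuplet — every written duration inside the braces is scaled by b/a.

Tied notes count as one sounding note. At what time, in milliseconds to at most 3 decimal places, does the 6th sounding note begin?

note 6 onset = 9/2b = 1901.408ms

1. 0.0ms @ 0 + 633.803ms (3/2)
2. 633.803ms @ 3/2 + 316.901ms (3/4)
3. 950.704ms @ 9/4 + 316.901ms (3/4)
4. 1267.606ms @ 3 + 316.901ms (3/4)
5. 1584.507ms @ 15/4 + 316.901ms (3/4)
6. 1901.408ms @ 9/2 + 633.803ms (3/2)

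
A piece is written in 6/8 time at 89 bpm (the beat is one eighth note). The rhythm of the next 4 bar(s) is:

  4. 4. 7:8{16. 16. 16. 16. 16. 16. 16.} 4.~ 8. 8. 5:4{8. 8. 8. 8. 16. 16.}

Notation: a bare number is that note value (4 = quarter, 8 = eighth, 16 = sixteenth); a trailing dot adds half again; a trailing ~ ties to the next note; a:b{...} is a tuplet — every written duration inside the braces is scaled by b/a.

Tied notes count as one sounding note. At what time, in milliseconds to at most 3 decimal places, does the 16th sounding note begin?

1. 0.0ms @ 0 + 2022.472ms (3)
2. 2022.472ms @ 3 + 2022.472ms (3)
3. 4044.944ms @ 6 + 577.849ms (6/7)
4. 4622.793ms @ 48/7 + 577.849ms (6/7)
5. 5200.642ms @ 54/7 + 577.849ms (6/7)
6. 5778.491ms @ 60/7 + 577.849ms (6/7)
7. 6356.34ms @ 66/7 + 577.849ms (6/7)
8. 6934.189ms @ 72/7 + 577.849ms (6/7)
9. 7512.039ms @ 78/7 + 577.849ms (6/7)
10. 8089.888ms @ 12 + 3033.708ms (9/2)
11. 11123.596ms @ 33/2 + 1011.236ms (3/2)
12. 12134.831ms @ 18 + 808.989ms (6/5)
13. 12943.82ms @ 96/5 + 808.989ms (6/5)
14. 13752.809ms @ 102/5 + 808.989ms (6/5)
15. 14561.798ms @ 108/5 + 808.989ms (6/5)
16. 15370.787ms @ 114/5 + 404.494ms (3/5)
17. 15775.281ms @ 117/5 + 404.494ms (3/5)

note 16 onset = 114/5b = 15370.787ms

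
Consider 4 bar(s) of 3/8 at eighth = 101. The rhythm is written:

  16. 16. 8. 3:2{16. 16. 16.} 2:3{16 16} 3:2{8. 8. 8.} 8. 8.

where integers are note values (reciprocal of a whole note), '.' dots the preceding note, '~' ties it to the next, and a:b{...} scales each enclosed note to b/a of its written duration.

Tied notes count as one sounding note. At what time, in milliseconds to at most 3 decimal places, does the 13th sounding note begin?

note 13 onset = 21/2b = 6237.624ms

1. 0.0ms @ 0 + 445.545ms (3/4)
2. 445.545ms @ 3/4 + 445.545ms (3/4)
3. 891.089ms @ 3/2 + 891.089ms (3/2)
4. 1782.178ms @ 3 + 297.03ms (1/2)
5. 2079.208ms @ 7/2 + 297.03ms (1/2)
6. 2376.238ms @ 4 + 297.03ms (1/2)
7. 2673.267ms @ 9/2 + 445.545ms (3/4)
8. 3118.812ms @ 21/4 + 445.545ms (3/4)
9. 3564.356ms @ 6 + 594.059ms (1)
10. 4158.416ms @ 7 + 594.059ms (1)
11. 4752.475ms @ 8 + 594.059ms (1)
12. 5346.535ms @ 9 + 891.089ms (3/2)
13. 6237.624ms @ 21/2 + 891.089ms (3/2)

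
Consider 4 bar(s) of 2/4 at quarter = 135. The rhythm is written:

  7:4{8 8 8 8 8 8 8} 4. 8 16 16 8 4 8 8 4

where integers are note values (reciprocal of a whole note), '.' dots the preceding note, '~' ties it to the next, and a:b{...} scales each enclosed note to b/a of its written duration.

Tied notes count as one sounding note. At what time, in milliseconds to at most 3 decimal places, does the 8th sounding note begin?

note 8 onset = 2b = 888.889ms

1. 0.0ms @ 0 + 126.984ms (2/7)
2. 126.984ms @ 2/7 + 126.984ms (2/7)
3. 253.968ms @ 4/7 + 126.984ms (2/7)
4. 380.952ms @ 6/7 + 126.984ms (2/7)
5. 507.937ms @ 8/7 + 126.984ms (2/7)
6. 634.921ms @ 10/7 + 126.984ms (2/7)
7. 761.905ms @ 12/7 + 126.984ms (2/7)
8. 888.889ms @ 2 + 666.667ms (3/2)
9. 1555.556ms @ 7/2 + 222.222ms (1/2)
10. 1777.778ms @ 4 + 111.111ms (1/4)
11. 1888.889ms @ 17/4 + 111.111ms (1/4)
12. 2000.0ms @ 9/2 + 222.222ms (1/2)
13. 2222.222ms @ 5 + 444.444ms (1)
14. 2666.667ms @ 6 + 222.222ms (1/2)
15. 2888.889ms @ 13/2 + 222.222ms (1/2)
16. 3111.111ms @ 7 + 444.444ms (1)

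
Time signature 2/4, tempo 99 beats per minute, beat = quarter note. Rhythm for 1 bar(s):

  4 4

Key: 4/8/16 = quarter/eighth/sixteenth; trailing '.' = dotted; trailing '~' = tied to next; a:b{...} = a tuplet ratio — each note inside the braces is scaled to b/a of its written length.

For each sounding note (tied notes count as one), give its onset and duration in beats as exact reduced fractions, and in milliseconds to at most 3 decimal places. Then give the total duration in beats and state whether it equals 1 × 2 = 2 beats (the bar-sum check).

1) 0.0ms=0b +606.061ms=1b
2) 606.061ms=1b +606.061ms=1b
Σ=2b of 2 (99bpm 2/4) — PASS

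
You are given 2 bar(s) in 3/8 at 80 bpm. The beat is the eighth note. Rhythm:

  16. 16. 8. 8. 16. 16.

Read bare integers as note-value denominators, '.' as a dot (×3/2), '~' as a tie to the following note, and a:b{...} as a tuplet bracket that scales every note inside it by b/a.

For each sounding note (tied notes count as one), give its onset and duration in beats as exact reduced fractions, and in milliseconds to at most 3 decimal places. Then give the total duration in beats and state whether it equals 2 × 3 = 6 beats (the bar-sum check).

1) 0.0ms=0b +562.5ms=3/4b
2) 562.5ms=3/4b +562.5ms=3/4b
3) 1125.0ms=3/2b +1125.0ms=3/2b
4) 2250.0ms=3b +1125.0ms=3/2b
5) 3375.0ms=9/2b +562.5ms=3/4b
6) 3937.5ms=21/4b +562.5ms=3/4b
Σ=6b of 6 (80bpm 3/8) — PASS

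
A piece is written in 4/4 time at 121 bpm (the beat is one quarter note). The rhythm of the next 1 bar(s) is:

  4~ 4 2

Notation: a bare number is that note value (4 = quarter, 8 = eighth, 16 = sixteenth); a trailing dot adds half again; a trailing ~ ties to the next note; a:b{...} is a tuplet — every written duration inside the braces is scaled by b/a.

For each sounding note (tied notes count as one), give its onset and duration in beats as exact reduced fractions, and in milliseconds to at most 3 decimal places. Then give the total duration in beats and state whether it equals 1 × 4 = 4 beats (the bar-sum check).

1) 0.0ms=0b +991.736ms=2b
2) 991.736ms=2b +991.736ms=2b
Σ=4b of 4 (121bpm 4/4) — PASS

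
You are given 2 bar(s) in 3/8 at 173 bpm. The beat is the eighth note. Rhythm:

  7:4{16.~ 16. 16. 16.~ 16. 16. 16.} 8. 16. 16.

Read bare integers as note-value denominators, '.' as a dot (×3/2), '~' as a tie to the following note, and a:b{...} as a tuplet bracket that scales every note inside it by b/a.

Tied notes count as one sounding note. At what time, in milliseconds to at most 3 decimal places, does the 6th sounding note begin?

note 6 onset = 3b = 1040.462ms

1. 0.0ms @ 0 + 297.275ms (6/7)
2. 297.275ms @ 6/7 + 148.637ms (3/7)
3. 445.912ms @ 9/7 + 297.275ms (6/7)
4. 743.187ms @ 15/7 + 148.637ms (3/7)
5. 891.825ms @ 18/7 + 148.637ms (3/7)
6. 1040.462ms @ 3 + 520.231ms (3/2)
7. 1560.694ms @ 9/2 + 260.116ms (3/4)
8. 1820.809ms @ 21/4 + 260.116ms (3/4)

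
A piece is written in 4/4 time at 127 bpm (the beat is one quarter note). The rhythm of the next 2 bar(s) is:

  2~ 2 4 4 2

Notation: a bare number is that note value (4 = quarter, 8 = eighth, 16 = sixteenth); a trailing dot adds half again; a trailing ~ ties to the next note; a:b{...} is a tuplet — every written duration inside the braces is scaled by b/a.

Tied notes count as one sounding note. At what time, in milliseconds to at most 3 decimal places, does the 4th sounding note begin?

note 4 onset = 6b = 2834.646ms

1. 0.0ms @ 0 + 1889.764ms (4)
2. 1889.764ms @ 4 + 472.441ms (1)
3. 2362.205ms @ 5 + 472.441ms (1)
4. 2834.646ms @ 6 + 944.882ms (2)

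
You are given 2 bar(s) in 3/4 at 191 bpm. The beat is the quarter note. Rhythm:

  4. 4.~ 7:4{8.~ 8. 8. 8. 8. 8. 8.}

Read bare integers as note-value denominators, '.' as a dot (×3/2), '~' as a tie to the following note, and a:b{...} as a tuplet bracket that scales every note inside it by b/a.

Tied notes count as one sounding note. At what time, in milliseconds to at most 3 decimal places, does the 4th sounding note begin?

note 4 onset = 30/7b = 1346.298ms

1. 0.0ms @ 0 + 471.204ms (3/2)
2. 471.204ms @ 3/2 + 740.464ms (33/14)
3. 1211.668ms @ 27/7 + 134.63ms (3/7)
4. 1346.298ms @ 30/7 + 134.63ms (3/7)
5. 1480.927ms @ 33/7 + 134.63ms (3/7)
6. 1615.557ms @ 36/7 + 134.63ms (3/7)
7. 1750.187ms @ 39/7 + 134.63ms (3/7)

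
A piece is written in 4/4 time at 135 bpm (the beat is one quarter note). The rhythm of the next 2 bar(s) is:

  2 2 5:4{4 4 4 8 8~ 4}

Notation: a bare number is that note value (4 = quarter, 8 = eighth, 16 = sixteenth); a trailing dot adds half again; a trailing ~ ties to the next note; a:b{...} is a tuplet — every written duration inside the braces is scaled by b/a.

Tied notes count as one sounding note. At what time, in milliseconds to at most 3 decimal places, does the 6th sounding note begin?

note 6 onset = 32/5b = 2844.444ms

1. 0.0ms @ 0 + 888.889ms (2)
2. 888.889ms @ 2 + 888.889ms (2)
3. 1777.778ms @ 4 + 355.556ms (4/5)
4. 2133.333ms @ 24/5 + 355.556ms (4/5)
5. 2488.889ms @ 28/5 + 355.556ms (4/5)
6. 2844.444ms @ 32/5 + 177.778ms (2/5)
7. 3022.222ms @ 34/5 + 533.333ms (6/5)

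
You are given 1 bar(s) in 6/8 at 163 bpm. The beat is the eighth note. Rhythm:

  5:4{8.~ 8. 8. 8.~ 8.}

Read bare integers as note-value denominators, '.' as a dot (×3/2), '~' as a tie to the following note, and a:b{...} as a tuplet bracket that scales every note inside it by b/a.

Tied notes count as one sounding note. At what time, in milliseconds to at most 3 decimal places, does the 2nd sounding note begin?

note 2 onset = 12/5b = 883.436ms

1. 0.0ms @ 0 + 883.436ms (12/5)
2. 883.436ms @ 12/5 + 441.718ms (6/5)
3. 1325.153ms @ 18/5 + 883.436ms (12/5)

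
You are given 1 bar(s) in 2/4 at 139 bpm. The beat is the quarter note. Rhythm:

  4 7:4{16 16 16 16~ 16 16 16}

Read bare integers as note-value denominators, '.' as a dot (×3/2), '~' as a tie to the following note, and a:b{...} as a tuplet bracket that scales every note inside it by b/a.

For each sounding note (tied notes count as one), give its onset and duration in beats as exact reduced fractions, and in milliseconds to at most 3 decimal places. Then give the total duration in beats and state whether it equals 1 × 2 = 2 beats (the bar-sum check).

1) 0.0ms=0b +431.655ms=1b
2) 431.655ms=1b +61.665ms=1/7b
3) 493.32ms=8/7b +61.665ms=1/7b
4) 554.985ms=9/7b +61.665ms=1/7b
5) 616.65ms=10/7b +123.33ms=2/7b
6) 739.979ms=12/7b +61.665ms=1/7b
7) 801.644ms=13/7b +61.665ms=1/7b
Σ=2b of 2 (139bpm 2/4) — PASS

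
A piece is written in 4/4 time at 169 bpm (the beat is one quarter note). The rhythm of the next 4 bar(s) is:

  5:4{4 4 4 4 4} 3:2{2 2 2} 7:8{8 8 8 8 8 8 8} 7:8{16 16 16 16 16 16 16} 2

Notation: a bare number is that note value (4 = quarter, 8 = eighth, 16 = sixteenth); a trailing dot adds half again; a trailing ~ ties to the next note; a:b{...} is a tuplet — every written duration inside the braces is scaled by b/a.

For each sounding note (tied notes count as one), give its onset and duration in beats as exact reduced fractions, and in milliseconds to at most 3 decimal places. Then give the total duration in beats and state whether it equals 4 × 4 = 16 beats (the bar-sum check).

1) 0.0ms=0b +284.024ms=4/5b
2) 284.024ms=4/5b +284.024ms=4/5b
3) 568.047ms=8/5b +284.024ms=4/5b
4) 852.071ms=12/5b +284.024ms=4/5b
5) 1136.095ms=16/5b +284.024ms=4/5b
6) 1420.118ms=4b +473.373ms=4/3b
7) 1893.491ms=16/3b +473.373ms=4/3b
8) 2366.864ms=20/3b +473.373ms=4/3b
9) 2840.237ms=8b +202.874ms=4/7b
10) 3043.111ms=60/7b +202.874ms=4/7b
11) 3245.985ms=64/7b +202.874ms=4/7b
12) 3448.859ms=68/7b +202.874ms=4/7b
13) 3651.733ms=72/7b +202.874ms=4/7b
14) 3854.607ms=76/7b +202.874ms=4/7b
15) 4057.481ms=80/7b +202.874ms=4/7b
16) 4260.355ms=12b +101.437ms=2/7b
17) 4361.792ms=86/7b +101.437ms=2/7b
18) 4463.229ms=88/7b +101.437ms=2/7b
19) 4564.666ms=90/7b +101.437ms=2/7b
20) 4666.103ms=92/7b +101.437ms=2/7b
21) 4767.54ms=94/7b +101.437ms=2/7b
22) 4868.977ms=96/7b +101.437ms=2/7b
23) 4970.414ms=14b +710.059ms=2b
Σ=16b of 16 (169bpm 4/4) — PASS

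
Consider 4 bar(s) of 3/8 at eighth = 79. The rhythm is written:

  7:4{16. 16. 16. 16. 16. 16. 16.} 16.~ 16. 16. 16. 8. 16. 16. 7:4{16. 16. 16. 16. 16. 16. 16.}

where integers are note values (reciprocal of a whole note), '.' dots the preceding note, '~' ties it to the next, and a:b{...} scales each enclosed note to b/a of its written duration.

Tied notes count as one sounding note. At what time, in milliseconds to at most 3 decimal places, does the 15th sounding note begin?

note 15 onset = 66/7b = 7160.94ms

1. 0.0ms @ 0 + 325.497ms (3/7)
2. 325.497ms @ 3/7 + 325.497ms (3/7)
3. 650.995ms @ 6/7 + 325.497ms (3/7)
4. 976.492ms @ 9/7 + 325.497ms (3/7)
5. 1301.989ms @ 12/7 + 325.497ms (3/7)
6. 1627.486ms @ 15/7 + 325.497ms (3/7)
7. 1952.984ms @ 18/7 + 325.497ms (3/7)
8. 2278.481ms @ 3 + 1139.241ms (3/2)
9. 3417.722ms @ 9/2 + 569.62ms (3/4)
10. 3987.342ms @ 21/4 + 569.62ms (3/4)
11. 4556.962ms @ 6 + 1139.241ms (3/2)
12. 5696.203ms @ 15/2 + 569.62ms (3/4)
13. 6265.823ms @ 33/4 + 569.62ms (3/4)
14. 6835.443ms @ 9 + 325.497ms (3/7)
15. 7160.94ms @ 66/7 + 325.497ms (3/7)
16. 7486.438ms @ 69/7 + 325.497ms (3/7)
17. 7811.935ms @ 72/7 + 325.497ms (3/7)
18. 8137.432ms @ 75/7 + 325.497ms (3/7)
19. 8462.929ms @ 78/7 + 325.497ms (3/7)
20. 8788.427ms @ 81/7 + 325.497ms (3/7)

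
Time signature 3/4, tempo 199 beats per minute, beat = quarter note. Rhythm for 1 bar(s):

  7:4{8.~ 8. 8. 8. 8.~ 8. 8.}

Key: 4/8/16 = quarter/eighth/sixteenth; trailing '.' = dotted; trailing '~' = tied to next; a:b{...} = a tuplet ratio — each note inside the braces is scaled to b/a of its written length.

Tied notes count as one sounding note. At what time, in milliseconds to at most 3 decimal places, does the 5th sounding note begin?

1. 0.0ms @ 0 + 258.435ms (6/7)
2. 258.435ms @ 6/7 + 129.218ms (3/7)
3. 387.653ms @ 9/7 + 129.218ms (3/7)
4. 516.87ms @ 12/7 + 258.435ms (6/7)
5. 775.305ms @ 18/7 + 129.218ms (3/7)

note 5 onset = 18/7b = 775.305ms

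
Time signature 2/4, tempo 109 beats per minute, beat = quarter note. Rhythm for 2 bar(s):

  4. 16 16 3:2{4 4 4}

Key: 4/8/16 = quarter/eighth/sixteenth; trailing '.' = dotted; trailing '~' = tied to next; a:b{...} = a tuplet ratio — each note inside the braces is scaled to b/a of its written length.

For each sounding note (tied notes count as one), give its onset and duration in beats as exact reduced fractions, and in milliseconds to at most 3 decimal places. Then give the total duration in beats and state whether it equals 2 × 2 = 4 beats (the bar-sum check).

1) 0.0ms=0b +825.688ms=3/2b
2) 825.688ms=3/2b +137.615ms=1/4b
3) 963.303ms=7/4b +137.615ms=1/4b
4) 1100.917ms=2b +366.972ms=2/3b
5) 1467.89ms=8/3b +366.972ms=2/3b
6) 1834.862ms=10/3b +366.972ms=2/3b
Σ=4b of 4 (109bpm 2/4) — PASS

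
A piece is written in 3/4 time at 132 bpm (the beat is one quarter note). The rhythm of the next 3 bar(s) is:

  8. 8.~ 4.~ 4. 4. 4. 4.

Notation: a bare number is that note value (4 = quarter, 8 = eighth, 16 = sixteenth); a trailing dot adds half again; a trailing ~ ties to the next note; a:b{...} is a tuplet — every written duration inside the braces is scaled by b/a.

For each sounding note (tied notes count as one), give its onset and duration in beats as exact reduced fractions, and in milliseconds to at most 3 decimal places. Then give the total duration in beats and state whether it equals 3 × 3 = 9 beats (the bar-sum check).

1) 0.0ms=0b +340.909ms=3/4b
2) 340.909ms=3/4b +1704.545ms=15/4b
3) 2045.455ms=9/2b +681.818ms=3/2b
4) 2727.273ms=6b +681.818ms=3/2b
5) 3409.091ms=15/2b +681.818ms=3/2b
Σ=9b of 9 (132bpm 3/4) — PASS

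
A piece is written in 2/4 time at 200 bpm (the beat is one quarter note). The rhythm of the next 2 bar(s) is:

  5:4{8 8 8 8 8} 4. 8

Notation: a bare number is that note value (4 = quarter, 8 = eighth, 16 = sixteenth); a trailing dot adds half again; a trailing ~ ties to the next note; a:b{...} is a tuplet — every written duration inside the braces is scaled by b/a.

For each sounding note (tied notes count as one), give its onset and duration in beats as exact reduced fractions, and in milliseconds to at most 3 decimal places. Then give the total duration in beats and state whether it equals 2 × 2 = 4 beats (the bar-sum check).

1) 0.0ms=0b +120.0ms=2/5b
2) 120.0ms=2/5b +120.0ms=2/5b
3) 240.0ms=4/5b +120.0ms=2/5b
4) 360.0ms=6/5b +120.0ms=2/5b
5) 480.0ms=8/5b +120.0ms=2/5b
6) 600.0ms=2b +450.0ms=3/2b
7) 1050.0ms=7/2b +150.0ms=1/2b
Σ=4b of 4 (200bpm 2/4) — PASS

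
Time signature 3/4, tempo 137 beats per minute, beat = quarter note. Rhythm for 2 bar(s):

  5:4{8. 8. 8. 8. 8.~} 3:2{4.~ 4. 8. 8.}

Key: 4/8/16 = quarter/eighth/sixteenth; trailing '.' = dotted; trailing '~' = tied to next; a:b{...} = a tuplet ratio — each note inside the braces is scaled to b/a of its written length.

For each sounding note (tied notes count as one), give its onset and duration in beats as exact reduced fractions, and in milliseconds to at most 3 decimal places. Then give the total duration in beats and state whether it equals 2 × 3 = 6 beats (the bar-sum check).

1) 0.0ms=0b +262.774ms=3/5b
2) 262.774ms=3/5b +262.774ms=3/5b
3) 525.547ms=6/5b +262.774ms=3/5b
4) 788.321ms=9/5b +262.774ms=3/5b
5) 1051.095ms=12/5b +1138.686ms=13/5b
6) 2189.781ms=5b +218.978ms=1/2b
7) 2408.759ms=11/2b +218.978ms=1/2b
Σ=6b of 6 (137bpm 3/4) — PASS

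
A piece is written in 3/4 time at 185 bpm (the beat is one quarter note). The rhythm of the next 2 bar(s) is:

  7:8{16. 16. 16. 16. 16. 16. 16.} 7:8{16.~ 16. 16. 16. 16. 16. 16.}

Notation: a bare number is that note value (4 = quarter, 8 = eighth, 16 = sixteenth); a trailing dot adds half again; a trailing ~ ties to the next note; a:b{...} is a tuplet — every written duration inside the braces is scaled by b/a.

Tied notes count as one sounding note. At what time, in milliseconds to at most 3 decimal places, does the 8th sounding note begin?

1. 0.0ms @ 0 + 138.996ms (3/7)
2. 138.996ms @ 3/7 + 138.996ms (3/7)
3. 277.992ms @ 6/7 + 138.996ms (3/7)
4. 416.988ms @ 9/7 + 138.996ms (3/7)
5. 555.985ms @ 12/7 + 138.996ms (3/7)
6. 694.981ms @ 15/7 + 138.996ms (3/7)
7. 833.977ms @ 18/7 + 138.996ms (3/7)
8. 972.973ms @ 3 + 277.992ms (6/7)
9. 1250.965ms @ 27/7 + 138.996ms (3/7)
10. 1389.961ms @ 30/7 + 138.996ms (3/7)
11. 1528.958ms @ 33/7 + 138.996ms (3/7)
12. 1667.954ms @ 36/7 + 138.996ms (3/7)
13. 1806.95ms @ 39/7 + 138.996ms (3/7)

note 8 onset = 3b = 972.973ms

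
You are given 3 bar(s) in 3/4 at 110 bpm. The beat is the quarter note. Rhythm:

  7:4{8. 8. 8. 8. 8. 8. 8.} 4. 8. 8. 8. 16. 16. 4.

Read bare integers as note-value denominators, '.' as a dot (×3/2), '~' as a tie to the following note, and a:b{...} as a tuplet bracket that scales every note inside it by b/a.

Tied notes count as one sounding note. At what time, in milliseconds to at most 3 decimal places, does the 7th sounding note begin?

1. 0.0ms @ 0 + 233.766ms (3/7)
2. 233.766ms @ 3/7 + 233.766ms (3/7)
3. 467.532ms @ 6/7 + 233.766ms (3/7)
4. 701.299ms @ 9/7 + 233.766ms (3/7)
5. 935.065ms @ 12/7 + 233.766ms (3/7)
6. 1168.831ms @ 15/7 + 233.766ms (3/7)
7. 1402.597ms @ 18/7 + 233.766ms (3/7)
8. 1636.364ms @ 3 + 818.182ms (3/2)
9. 2454.545ms @ 9/2 + 409.091ms (3/4)
10. 2863.636ms @ 21/4 + 409.091ms (3/4)
11. 3272.727ms @ 6 + 409.091ms (3/4)
12. 3681.818ms @ 27/4 + 204.545ms (3/8)
13. 3886.364ms @ 57/8 + 204.545ms (3/8)
14. 4090.909ms @ 15/2 + 818.182ms (3/2)

note 7 onset = 18/7b = 1402.597ms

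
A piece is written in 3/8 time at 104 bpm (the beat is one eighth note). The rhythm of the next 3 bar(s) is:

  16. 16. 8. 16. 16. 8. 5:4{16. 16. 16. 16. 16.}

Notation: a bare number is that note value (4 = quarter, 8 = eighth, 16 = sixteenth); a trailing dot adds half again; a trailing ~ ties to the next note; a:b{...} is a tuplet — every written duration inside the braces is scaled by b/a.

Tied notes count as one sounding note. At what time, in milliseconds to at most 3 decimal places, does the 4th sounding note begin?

1. 0.0ms @ 0 + 432.692ms (3/4)
2. 432.692ms @ 3/4 + 432.692ms (3/4)
3. 865.385ms @ 3/2 + 865.385ms (3/2)
4. 1730.769ms @ 3 + 432.692ms (3/4)
5. 2163.462ms @ 15/4 + 432.692ms (3/4)
6. 2596.154ms @ 9/2 + 865.385ms (3/2)
7. 3461.538ms @ 6 + 346.154ms (3/5)
8. 3807.692ms @ 33/5 + 346.154ms (3/5)
9. 4153.846ms @ 36/5 + 346.154ms (3/5)
10. 4500.0ms @ 39/5 + 346.154ms (3/5)
11. 4846.154ms @ 42/5 + 346.154ms (3/5)

note 4 onset = 3b = 1730.769ms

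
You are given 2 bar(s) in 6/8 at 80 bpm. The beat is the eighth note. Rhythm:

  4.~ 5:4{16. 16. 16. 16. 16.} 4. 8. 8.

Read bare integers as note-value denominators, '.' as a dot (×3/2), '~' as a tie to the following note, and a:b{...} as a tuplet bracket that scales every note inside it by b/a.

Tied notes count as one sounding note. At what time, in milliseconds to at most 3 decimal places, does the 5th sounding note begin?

note 5 onset = 27/5b = 4050.0ms

1. 0.0ms @ 0 + 2700.0ms (18/5)
2. 2700.0ms @ 18/5 + 450.0ms (3/5)
3. 3150.0ms @ 21/5 + 450.0ms (3/5)
4. 3600.0ms @ 24/5 + 450.0ms (3/5)
5. 4050.0ms @ 27/5 + 450.0ms (3/5)
6. 4500.0ms @ 6 + 2250.0ms (3)
7. 6750.0ms @ 9 + 1125.0ms (3/2)
8. 7875.0ms @ 21/2 + 1125.0ms (3/2)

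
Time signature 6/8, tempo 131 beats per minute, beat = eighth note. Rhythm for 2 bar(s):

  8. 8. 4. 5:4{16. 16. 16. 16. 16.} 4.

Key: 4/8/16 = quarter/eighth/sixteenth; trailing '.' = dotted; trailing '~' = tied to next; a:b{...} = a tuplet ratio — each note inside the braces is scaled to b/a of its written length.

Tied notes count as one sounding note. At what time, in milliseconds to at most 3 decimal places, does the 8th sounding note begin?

1. 0.0ms @ 0 + 687.023ms (3/2)
2. 687.023ms @ 3/2 + 687.023ms (3/2)
3. 1374.046ms @ 3 + 1374.046ms (3)
4. 2748.092ms @ 6 + 274.809ms (3/5)
5. 3022.901ms @ 33/5 + 274.809ms (3/5)
6. 3297.71ms @ 36/5 + 274.809ms (3/5)
7. 3572.519ms @ 39/5 + 274.809ms (3/5)
8. 3847.328ms @ 42/5 + 274.809ms (3/5)
9. 4122.137ms @ 9 + 1374.046ms (3)

note 8 onset = 42/5b = 3847.328ms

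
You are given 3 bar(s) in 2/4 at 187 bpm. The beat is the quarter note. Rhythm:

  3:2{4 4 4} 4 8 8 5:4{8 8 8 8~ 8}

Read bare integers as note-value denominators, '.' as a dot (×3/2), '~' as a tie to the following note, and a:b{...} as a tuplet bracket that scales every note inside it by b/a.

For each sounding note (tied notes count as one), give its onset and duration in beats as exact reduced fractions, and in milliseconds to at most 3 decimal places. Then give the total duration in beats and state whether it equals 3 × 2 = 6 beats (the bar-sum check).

1) 0.0ms=0b +213.904ms=2/3b
2) 213.904ms=2/3b +213.904ms=2/3b
3) 427.807ms=4/3b +213.904ms=2/3b
4) 641.711ms=2b +320.856ms=1b
5) 962.567ms=3b +160.428ms=1/2b
6) 1122.995ms=7/2b +160.428ms=1/2b
7) 1283.422ms=4b +128.342ms=2/5b
8) 1411.765ms=22/5b +128.342ms=2/5b
9) 1540.107ms=24/5b +128.342ms=2/5b
10) 1668.449ms=26/5b +256.684ms=4/5b
Σ=6b of 6 (187bpm 2/4) — PASS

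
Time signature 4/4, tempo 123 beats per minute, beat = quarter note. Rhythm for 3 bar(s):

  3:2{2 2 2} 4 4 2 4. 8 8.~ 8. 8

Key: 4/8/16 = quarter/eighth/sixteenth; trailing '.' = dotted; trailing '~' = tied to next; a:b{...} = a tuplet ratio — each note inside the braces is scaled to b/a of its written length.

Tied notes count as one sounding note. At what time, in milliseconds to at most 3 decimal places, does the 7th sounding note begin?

note 7 onset = 8b = 3902.439ms

1. 0.0ms @ 0 + 650.407ms (4/3)
2. 650.407ms @ 4/3 + 650.407ms (4/3)
3. 1300.813ms @ 8/3 + 650.407ms (4/3)
4. 1951.22ms @ 4 + 487.805ms (1)
5. 2439.024ms @ 5 + 487.805ms (1)
6. 2926.829ms @ 6 + 975.61ms (2)
7. 3902.439ms @ 8 + 731.707ms (3/2)
8. 4634.146ms @ 19/2 + 243.902ms (1/2)
9. 4878.049ms @ 10 + 731.707ms (3/2)
10. 5609.756ms @ 23/2 + 243.902ms (1/2)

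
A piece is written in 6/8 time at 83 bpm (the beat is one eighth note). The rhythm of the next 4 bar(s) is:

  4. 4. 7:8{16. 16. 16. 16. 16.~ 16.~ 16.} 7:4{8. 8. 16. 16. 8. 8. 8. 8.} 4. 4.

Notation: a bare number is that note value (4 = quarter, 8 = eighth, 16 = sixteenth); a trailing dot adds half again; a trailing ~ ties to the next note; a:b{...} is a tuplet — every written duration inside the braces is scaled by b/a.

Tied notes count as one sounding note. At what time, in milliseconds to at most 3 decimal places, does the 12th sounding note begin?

note 12 onset = 102/7b = 10533.563ms

1. 0.0ms @ 0 + 2168.675ms (3)
2. 2168.675ms @ 3 + 2168.675ms (3)
3. 4337.349ms @ 6 + 619.621ms (6/7)
4. 4956.971ms @ 48/7 + 619.621ms (6/7)
5. 5576.592ms @ 54/7 + 619.621ms (6/7)
6. 6196.213ms @ 60/7 + 619.621ms (6/7)
7. 6815.835ms @ 66/7 + 1858.864ms (18/7)
8. 8674.699ms @ 12 + 619.621ms (6/7)
9. 9294.32ms @ 90/7 + 619.621ms (6/7)
10. 9913.941ms @ 96/7 + 309.811ms (3/7)
11. 10223.752ms @ 99/7 + 309.811ms (3/7)
12. 10533.563ms @ 102/7 + 619.621ms (6/7)
13. 11153.184ms @ 108/7 + 619.621ms (6/7)
14. 11772.806ms @ 114/7 + 619.621ms (6/7)
15. 12392.427ms @ 120/7 + 619.621ms (6/7)
16. 13012.048ms @ 18 + 2168.675ms (3)
17. 15180.723ms @ 21 + 2168.675ms (3)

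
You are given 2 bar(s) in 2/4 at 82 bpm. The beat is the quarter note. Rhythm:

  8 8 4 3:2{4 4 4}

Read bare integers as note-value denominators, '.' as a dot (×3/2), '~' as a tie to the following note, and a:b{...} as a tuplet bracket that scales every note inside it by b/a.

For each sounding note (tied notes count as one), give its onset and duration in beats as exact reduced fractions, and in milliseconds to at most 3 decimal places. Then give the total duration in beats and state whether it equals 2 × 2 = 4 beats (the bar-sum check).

1) 0.0ms=0b +365.854ms=1/2b
2) 365.854ms=1/2b +365.854ms=1/2b
3) 731.707ms=1b +731.707ms=1b
4) 1463.415ms=2b +487.805ms=2/3b
5) 1951.22ms=8/3b +487.805ms=2/3b
6) 2439.024ms=10/3b +487.805ms=2/3b
Σ=4b of 4 (82bpm 2/4) — PASS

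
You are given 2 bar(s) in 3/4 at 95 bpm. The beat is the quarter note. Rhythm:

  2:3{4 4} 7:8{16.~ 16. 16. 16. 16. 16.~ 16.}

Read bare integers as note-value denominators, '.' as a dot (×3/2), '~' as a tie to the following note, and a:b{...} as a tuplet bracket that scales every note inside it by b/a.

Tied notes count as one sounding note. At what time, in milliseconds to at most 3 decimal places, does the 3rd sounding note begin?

1. 0.0ms @ 0 + 947.368ms (3/2)
2. 947.368ms @ 3/2 + 947.368ms (3/2)
3. 1894.737ms @ 3 + 541.353ms (6/7)
4. 2436.09ms @ 27/7 + 270.677ms (3/7)
5. 2706.767ms @ 30/7 + 270.677ms (3/7)
6. 2977.444ms @ 33/7 + 270.677ms (3/7)
7. 3248.12ms @ 36/7 + 541.353ms (6/7)

note 3 onset = 3b = 1894.737ms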